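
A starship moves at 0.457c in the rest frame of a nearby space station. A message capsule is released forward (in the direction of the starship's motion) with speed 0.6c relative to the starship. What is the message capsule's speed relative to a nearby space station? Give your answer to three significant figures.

0.830c

In units of c, u = (u' + v)/(1 + u'v) with u' = 0.6 and v = 0.457.
Numerator: 0.6 + 0.457 = 1.057. Denominator: 1 + (0.6)(0.457) = 1.2742.
u = 1.057/1.2742 = 0.82954, so the speed is 0.830c.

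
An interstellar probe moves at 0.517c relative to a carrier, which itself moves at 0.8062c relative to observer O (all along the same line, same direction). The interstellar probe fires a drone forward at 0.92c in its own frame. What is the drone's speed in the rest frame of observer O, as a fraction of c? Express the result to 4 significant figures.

Compose velocities in two stages. Stage 1 (into S'): u₁ = (0.92+0.517)/(1+0.92×0.517) = 0.97381.
Stage 2 (into S): u = (0.97381+0.8062)/(1+0.97381×0.8062) = 0.99716, so the speed is 0.9972c.

0.9972c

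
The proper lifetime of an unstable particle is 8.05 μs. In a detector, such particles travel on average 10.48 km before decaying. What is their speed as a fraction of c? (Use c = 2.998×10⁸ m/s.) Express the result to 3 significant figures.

0.974c

Lab distance = (lab lifetime)·v = γτ·βc, so βγ = d/(cτ) = 10480/(2.998×10⁸ × 8.050×10^-6) = 4.3424.
With βγ = 4.3424: γ² = 1 + (βγ)² = 19.8564, and β = (βγ)/γ = 4.3424/4.45605 = 0.974.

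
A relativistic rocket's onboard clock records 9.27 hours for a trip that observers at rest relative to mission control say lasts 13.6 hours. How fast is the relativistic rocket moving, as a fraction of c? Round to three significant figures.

γ = Δt/Δτ = 13.6/9.27 = 1.4671.
β = √(1 − 1/γ²) = √(1 − 0.464601) = √0.535399 = 0.732.

0.732c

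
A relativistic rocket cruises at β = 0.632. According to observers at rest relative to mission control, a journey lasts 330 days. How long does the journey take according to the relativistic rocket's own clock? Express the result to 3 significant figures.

256 days

Lorentz factor: γ = (1 − 0.399424)^(−1/2) = 1.2904.
The moving clock records proper time: Δτ = Δt/γ = 330/1.2904 = 256 days.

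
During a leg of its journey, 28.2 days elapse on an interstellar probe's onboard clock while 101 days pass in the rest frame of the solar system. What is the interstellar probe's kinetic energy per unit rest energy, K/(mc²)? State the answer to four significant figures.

2.582

The time-dilation ratio gives γ = 101/28.2 = 3.58156.
K/(mc²) = γ − 1 = 3.58156 − 1 = 2.582.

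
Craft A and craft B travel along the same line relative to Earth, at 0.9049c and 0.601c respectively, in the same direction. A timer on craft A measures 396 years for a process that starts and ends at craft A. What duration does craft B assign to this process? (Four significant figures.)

531.0 years

The velocity of craft A relative to craft B is (0.9049 − 0.601)c / (1 − 0.9049×0.601) = 0.66622c; relative speed 0.66622c.
γ for this relative speed: γ = 1/√(1 − 0.443849) = 1.3409.
Craft A's interval is proper; time dilation gives Δt_B = γΔτ = 1.3409 × 396 years = 531.0 years.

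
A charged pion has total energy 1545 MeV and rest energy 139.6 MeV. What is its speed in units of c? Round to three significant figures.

0.996c

Total energy E = γmc² gives γ = 1545/139.6 = 11.067.
Hence β = √(1 − 1/γ²) = √(1 − 0.0081647) = √0.9918353 = 0.996.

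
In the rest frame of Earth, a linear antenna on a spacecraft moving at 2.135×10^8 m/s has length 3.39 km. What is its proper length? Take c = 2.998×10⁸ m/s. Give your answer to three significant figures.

4.83 km

β = v/c = (2.135×10^8 m/s)/(2.998×10⁸ m/s) = 0.712141.
β² = 0.5071448, so γ = 1/√0.4928552 = 1.4244.
Proper length: L₀ = γ·L = 1.4244 × 3.39 = 4.83 km.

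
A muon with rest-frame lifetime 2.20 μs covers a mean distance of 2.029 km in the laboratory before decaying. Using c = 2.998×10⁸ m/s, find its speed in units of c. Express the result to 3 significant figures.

0.951c

Let x = d/(cτ) = 2029 m / (2.998×10⁸ m/s × 2.200×10^-6 s) = 3.0763. Since d = βγcτ, x = βγ = β/√(1−β²).
Solving: β² = x²/(1+x²) = 9.46362/10.46362 = 0.904431, so β = 0.951.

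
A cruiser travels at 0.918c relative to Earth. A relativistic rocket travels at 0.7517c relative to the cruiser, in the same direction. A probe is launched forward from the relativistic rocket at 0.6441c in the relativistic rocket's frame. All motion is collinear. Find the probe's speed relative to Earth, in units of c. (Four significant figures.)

0.9974c

First combine the probe and relativistic rocket (S''→S'): u₁ = (0.6441 + 0.7517)/(1 + 0.6441×0.7517) = 1.3958/1.48416997 = 0.94046.
Then combine with the cruiser (S'→S): u = (0.94046 + 0.918)/(1 + 0.94046×0.918) = 1.85846/1.86334228 = 0.99738.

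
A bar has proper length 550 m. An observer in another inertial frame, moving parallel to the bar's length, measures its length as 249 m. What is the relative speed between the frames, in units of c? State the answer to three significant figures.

Length contraction gives γ = L₀/L = 550/249 = 2.2088.
β = √(1 − 1/γ²) = √0.795031 = 0.892.

0.892c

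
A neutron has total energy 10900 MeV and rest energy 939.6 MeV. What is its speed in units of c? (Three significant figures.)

0.996c

Total energy E = γmc² gives γ = 10900/939.6 = 11.601.
Hence β = √(1 − 1/γ²) = √(1 − 0.00743035) = √0.99256965 = 0.996.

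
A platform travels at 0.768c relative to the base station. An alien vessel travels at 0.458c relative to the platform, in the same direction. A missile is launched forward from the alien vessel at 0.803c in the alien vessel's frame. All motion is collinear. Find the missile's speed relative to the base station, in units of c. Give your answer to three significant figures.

0.989c

First combine the missile and alien vessel (S''→S'): u₁ = (0.803 + 0.458)/(1 + 0.803×0.458) = 1.261/1.367774 = 0.92194.
Then combine with the platform (S'→S): u = (0.92194 + 0.768)/(1 + 0.92194×0.768) = 1.68994/1.70804992 = 0.9894.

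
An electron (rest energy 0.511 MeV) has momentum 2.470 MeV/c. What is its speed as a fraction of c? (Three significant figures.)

0.979c

pc/(mc²) = 2.470/0.511 = 4.8337 = βγ = β/√(1−β²).
So β² = x²/(1 + x²) with x = 4.8337: x² = 23.3647, β² = 23.3647/24.3647 = 0.958957, β = 0.979.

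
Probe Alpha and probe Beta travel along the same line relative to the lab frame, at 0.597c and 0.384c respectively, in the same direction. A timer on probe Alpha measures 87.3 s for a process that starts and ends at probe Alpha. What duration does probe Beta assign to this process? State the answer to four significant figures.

The velocity of probe Alpha relative to probe Beta is (0.597 − 0.384)c / (1 − 0.597×0.384) = 0.27635c; relative speed 0.27635c.
At |u| = 0.27635c, γ = (1 − 0.0763693)^(−1/2) = 1.0405.
The clock on probe Alpha records proper time, so probe Beta measures Δt = γΔτ = 1.0405 × 87.3 = 90.84 s.

90.84 s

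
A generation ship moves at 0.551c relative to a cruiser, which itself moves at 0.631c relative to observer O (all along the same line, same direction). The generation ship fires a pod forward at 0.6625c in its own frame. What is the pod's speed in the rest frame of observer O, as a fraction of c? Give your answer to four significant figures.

First combine the pod and generation ship (S''→S'): u₁ = (0.6625 + 0.551)/(1 + 0.6625×0.551) = 1.2135/1.3650375 = 0.88899.
Then combine with the cruiser (S'→S): u = (0.88899 + 0.631)/(1 + 0.88899×0.631) = 1.51999/1.56095269 = 0.97376.

0.9738c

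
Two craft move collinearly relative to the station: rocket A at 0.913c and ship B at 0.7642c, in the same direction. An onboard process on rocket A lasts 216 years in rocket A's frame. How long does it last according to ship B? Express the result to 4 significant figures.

248.1 years

Speed of rocket A in ship B's frame: u = (v_A − v_B)/(1 − v_A v_B/c²) = (0.913 − 0.7642)/(1 − 0.913×0.7642) = 0.1488/0.3022854 = 0.49225; |u| = 0.49225c.
γ for this relative speed: γ = 1/√(1 − 0.24231) = 1.1488.
Rocket A's interval is proper; time dilation gives Δt_B = γΔτ = 1.1488 × 216 years = 248.1 years.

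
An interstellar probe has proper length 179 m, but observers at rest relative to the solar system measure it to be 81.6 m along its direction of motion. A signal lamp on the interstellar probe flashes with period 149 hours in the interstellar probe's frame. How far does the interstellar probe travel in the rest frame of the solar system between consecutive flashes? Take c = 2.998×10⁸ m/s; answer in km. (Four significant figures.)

3.140×10^11 km

Length contraction gives γ = L₀/L = 179/81.6 = 2.19363.
β = √(1 − 1/γ²) = 0.89005. Lab-frame period = γτ = 2.19363×149 hours = 326.85 hours. Distance = βc × γτ = 0.89005 × 2.998×10⁸ m/s × 1176660 s = 3.1398×10^14 m = 3.140×10^11 km.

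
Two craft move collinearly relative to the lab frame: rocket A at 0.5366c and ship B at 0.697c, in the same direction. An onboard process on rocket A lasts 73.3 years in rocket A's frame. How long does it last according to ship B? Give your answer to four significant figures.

Transform rocket A's velocity into ship B's frame: (0.5366 − 0.697)/(1 − 0.5366·0.697) = −0.1604/0.6259898, so the relative speed is 0.25623c.
At |u| = 0.25623c, γ = (1 − 0.0656538)^(−1/2) = 1.0345.
Rocket A's interval is proper; time dilation gives Δt_B = γΔτ = 1.0345 × 73.3 years = 75.83 years.

75.83 years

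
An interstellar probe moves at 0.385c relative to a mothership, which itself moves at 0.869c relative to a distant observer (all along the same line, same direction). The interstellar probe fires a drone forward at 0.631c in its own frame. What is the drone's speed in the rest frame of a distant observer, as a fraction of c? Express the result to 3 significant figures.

First combine the drone and interstellar probe (S''→S'): u₁ = (0.631 + 0.385)/(1 + 0.631×0.385) = 1.016/1.242935 = 0.81742.
Then combine with the mothership (S'→S): u = (0.81742 + 0.869)/(1 + 0.81742×0.869) = 1.68642/1.71033798 = 0.98602.

0.986c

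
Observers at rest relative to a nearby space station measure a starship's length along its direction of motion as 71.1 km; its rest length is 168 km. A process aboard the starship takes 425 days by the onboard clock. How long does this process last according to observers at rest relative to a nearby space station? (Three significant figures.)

1000 days

From L = L₀/γ: γ = 168/71.1 = 2.36287.
The same γ dilates the second interval: 2.36287 × 425 days = 1000 days.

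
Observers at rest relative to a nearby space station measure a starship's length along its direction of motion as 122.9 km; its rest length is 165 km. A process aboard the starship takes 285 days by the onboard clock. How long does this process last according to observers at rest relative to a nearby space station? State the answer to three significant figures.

383 days

From L = L₀/γ: γ = 165/122.9 = 1.34255.
Δt = γΔτ = 1.34255 × 285 = 383 days.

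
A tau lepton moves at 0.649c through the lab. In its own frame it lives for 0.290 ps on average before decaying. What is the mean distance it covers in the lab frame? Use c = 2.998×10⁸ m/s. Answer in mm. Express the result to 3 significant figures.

β² = 0.421201, so γ = 1/√0.578799 = 1.3144.
Lab-frame lifetime: Δt = γτ = 1.3144 × 0.290 ps = 0.38118 ps.
Distance: d = vΔt = 0.649 × 2.998×10⁸ m/s × 3.8118×10^-13 s = 7.42×10^-5 m = 0.0742 mm.

0.0742 mm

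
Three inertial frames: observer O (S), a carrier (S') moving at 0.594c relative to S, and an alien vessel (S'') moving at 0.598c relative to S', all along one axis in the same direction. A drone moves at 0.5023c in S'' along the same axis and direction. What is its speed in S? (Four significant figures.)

Apply u = (u'+v)/(1+u'v) twice. Drone in the carrier frame: (0.5023+0.598)/(1+0.5023·0.598) = 1.1003/1.3003754 = 0.84614c.
That velocity, transformed to the rest frame of observer O: (0.84614+0.594)/(1+0.84614·0.594) = 1.44014/1.50260716 = 0.95843c.

0.9584c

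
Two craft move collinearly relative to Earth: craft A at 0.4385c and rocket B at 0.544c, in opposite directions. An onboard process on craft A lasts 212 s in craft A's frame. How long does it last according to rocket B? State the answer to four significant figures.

Transform craft A's velocity into rocket B's frame: (0.4385 + 0.544)/(1 + 0.4385·0.544) = 0.9825/1.238544, so the relative speed is 0.79327c.
γ for this relative speed: γ = 1/√(1 − 0.629277) = 1.6424.
Craft A's interval is proper; time dilation gives Δt_B = γΔτ = 1.6424 × 212 s = 348.2 s.

348.2 s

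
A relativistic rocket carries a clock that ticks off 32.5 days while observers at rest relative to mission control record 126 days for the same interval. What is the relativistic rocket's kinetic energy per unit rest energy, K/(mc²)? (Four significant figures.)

2.877

From Δt = γΔτ: γ = 126/32.5 = 3.87692.
Since K = (γ−1)mc², K/(mc²) = 3.87692 − 1 = 2.877.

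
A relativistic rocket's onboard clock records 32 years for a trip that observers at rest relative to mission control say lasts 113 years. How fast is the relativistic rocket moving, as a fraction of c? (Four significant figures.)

γ = Δt/Δτ = 113/32 = 3.5312.
β = √(1 − 1/γ²) = √(1 − 0.0801965) = √0.9198035 = 0.9591.

0.9591c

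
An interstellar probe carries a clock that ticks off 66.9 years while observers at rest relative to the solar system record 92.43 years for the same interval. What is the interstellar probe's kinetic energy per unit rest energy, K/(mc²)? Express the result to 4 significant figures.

0.3816

The time-dilation ratio gives γ = 92.43/66.9 = 1.38161.
Since K = (γ−1)mc², K/(mc²) = 1.38161 − 1 = 0.3816.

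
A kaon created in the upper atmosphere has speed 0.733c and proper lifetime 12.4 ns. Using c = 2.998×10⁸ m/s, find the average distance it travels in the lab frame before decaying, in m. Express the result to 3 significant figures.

4.01 m

β² = 0.537289, so γ = 1/√0.462711 = 1.4701.
Lab-frame lifetime: Δt = γτ = 1.4701 × 12.4 ns = 18.229 ns.
Distance: d = vΔt = 0.733 × 2.998×10⁸ m/s × 1.8229×10^-8 s = 4.01 m.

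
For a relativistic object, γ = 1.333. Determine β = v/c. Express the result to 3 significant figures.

β = √(1 − 1/γ²) = √(1 − 1/1.776889) = √0.437219 = 0.661.

0.661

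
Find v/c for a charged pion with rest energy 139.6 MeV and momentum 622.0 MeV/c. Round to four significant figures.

0.9757

pc/(mc²) = 622.0/139.6 = 4.4556 = βγ = β/√(1−β²).
So β² = x²/(1 + x²) with x = 4.4556: x² = 19.8524, β² = 19.8524/20.8524 = 0.952044, β = 0.9757.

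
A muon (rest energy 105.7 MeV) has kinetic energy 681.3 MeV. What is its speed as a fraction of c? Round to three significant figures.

0.991c

γ = 1 + K/(mc²) = 1 + 681.3/105.7 = 7.4456.
β = √(1 − 1/γ²) = √(1 − 0.0180385) = √0.9819615 = 0.991.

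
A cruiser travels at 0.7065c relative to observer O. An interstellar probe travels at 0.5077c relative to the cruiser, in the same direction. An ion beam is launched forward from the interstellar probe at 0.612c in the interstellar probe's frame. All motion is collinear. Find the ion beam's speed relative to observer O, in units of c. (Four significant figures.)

0.9733c

Compose velocities in two stages. Stage 1 (into S'): u₁ = (0.612+0.5077)/(1+0.612×0.5077) = 0.85427.
Stage 2 (into S): u = (0.85427+0.7065)/(1+0.85427×0.7065) = 0.97333, so the speed is 0.9733c.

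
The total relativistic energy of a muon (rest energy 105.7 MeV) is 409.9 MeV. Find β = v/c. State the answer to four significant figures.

Total energy E = γmc² gives γ = 409.9/105.7 = 3.878.
Hence β = √(1 − 1/γ²) = √(1 − 0.0664943) = √0.9335057 = 0.9662.

0.9662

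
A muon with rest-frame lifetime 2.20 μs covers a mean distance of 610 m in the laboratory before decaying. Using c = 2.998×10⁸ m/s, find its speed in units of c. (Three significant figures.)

Let x = d/(cτ) = 610.0 m / (2.998×10⁸ m/s × 2.200×10^-6 s) = 0.92486. Since d = βγcτ, x = βγ = β/√(1−β²).
Solving: β² = x²/(1+x²) = 0.855366/1.855366 = 0.461023, so β = 0.679.

0.679c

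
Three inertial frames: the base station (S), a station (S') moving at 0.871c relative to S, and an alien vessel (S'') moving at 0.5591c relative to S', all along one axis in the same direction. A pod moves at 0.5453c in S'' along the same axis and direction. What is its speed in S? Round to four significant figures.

Apply u = (u'+v)/(1+u'v) twice. Pod in the station frame: (0.5453+0.5591)/(1+0.5453·0.5591) = 1.1044/1.30487723 = 0.84636c.
That velocity, transformed to the rest frame of the base station: (0.84636+0.871)/(1+0.84636·0.871) = 1.71736/1.73717956 = 0.98859c.

0.9886c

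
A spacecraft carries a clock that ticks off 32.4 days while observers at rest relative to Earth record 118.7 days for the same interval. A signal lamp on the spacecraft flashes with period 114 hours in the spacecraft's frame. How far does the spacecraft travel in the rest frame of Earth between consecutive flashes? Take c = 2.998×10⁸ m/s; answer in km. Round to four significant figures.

4.336×10^11 km

From Δt = γΔτ: γ = 118.7/32.4 = 3.66358.
β = √(1 − 1/γ²) = 0.96203. Lab-frame period = γτ = 3.66358×114 hours = 417.65 hours. Distance = βc × γτ = 0.96203 × 2.998×10⁸ m/s × 1503540 s = 4.3365×10^14 m = 4.336×10^11 km.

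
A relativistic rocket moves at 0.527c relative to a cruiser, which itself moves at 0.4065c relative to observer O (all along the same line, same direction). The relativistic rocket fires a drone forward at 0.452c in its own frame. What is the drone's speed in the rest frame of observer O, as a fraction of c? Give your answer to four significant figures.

0.9060c

First combine the drone and relativistic rocket (S''→S'): u₁ = (0.452 + 0.527)/(1 + 0.452×0.527) = 0.979/1.238204 = 0.79066.
Then combine with the cruiser (S'→S): u = (0.79066 + 0.4065)/(1 + 0.79066×0.4065) = 1.19716/1.32140329 = 0.90598.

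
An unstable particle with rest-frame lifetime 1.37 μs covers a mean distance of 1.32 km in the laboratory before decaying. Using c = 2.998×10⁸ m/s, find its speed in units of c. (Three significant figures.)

0.955c

Let x = d/(cτ) = 1320 m / (2.998×10⁸ m/s × 1.370×10^-6 s) = 3.2138. Since d = βγcτ, x = βγ = β/√(1−β²).
Solving: β² = x²/(1+x²) = 10.3285/11.3285 = 0.911727, so β = 0.955.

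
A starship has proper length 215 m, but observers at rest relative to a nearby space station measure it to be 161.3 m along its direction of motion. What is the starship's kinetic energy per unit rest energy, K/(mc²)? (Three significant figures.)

γ = L₀/L = 215/161.3 = 1.33292.
K/(mc²) = γ − 1 = 1.33292 − 1 = 0.333.

0.333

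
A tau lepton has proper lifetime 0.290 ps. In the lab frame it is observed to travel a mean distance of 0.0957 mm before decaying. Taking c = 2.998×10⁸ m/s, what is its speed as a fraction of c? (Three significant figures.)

d = βγcτ ⇒ βγ = d/(cτ) = 9.570×10^-5 m / (8.6942×10^-5 m) = 1.1007.
β = (βγ)/√(1+(βγ)²) = 1.1007/√2.21154 = 0.740.

0.740c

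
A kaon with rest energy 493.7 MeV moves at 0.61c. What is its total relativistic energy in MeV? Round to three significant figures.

With β = 0.61, γ = 1/√(1 − 0.61²) = 1/√0.6279 = 1.262.
Total energy: E = γmc² = 1.262 × 493.7 MeV = 623 MeV.

623 MeV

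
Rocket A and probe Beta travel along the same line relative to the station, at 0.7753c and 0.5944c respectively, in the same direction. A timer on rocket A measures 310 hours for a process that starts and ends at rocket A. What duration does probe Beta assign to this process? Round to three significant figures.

Transform rocket A's velocity into probe Beta's frame: (0.7753 − 0.5944)/(1 − 0.7753·0.5944) = 0.1809/0.53916168, so the relative speed is 0.33552c.
γ for this relative speed: γ = 1/√(1 − 0.112574) = 1.0615.
The clock on rocket A records proper time, so probe Beta measures Δt = γΔτ = 1.0615 × 310 = 329 hours.

329 hours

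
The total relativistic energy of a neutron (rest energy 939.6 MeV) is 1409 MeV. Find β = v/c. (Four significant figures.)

Total energy E = γmc² gives γ = 1409/939.6 = 1.4996.
Hence β = √(1 − 1/γ²) = √(1 − 0.444682) = √0.555318 = 0.7452.

0.7452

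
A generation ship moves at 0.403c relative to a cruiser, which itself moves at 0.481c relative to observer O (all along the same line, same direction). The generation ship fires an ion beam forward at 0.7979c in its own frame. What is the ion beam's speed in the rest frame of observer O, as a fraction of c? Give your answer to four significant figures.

Apply u = (u'+v)/(1+u'v) twice. Ion beam in the cruiser frame: (0.7979+0.403)/(1+0.7979·0.403) = 1.2009/1.3215537 = 0.9087c.
That velocity, transformed to the rest frame of observer O: (0.9087+0.481)/(1+0.9087·0.481) = 1.3897/1.4370847 = 0.96703c.

0.9670c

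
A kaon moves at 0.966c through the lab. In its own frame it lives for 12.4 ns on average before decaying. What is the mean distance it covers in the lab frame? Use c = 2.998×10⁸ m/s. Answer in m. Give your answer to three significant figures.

13.9 m

Lorentz factor: γ = (1 − 0.933156)^(−1/2) = 3.8678.
Lab-frame lifetime: Δt = γτ = 3.8678 × 12.4 ns = 47.961 ns.
Distance: d = vΔt = 0.966 × 2.998×10⁸ m/s × 4.7961×10^-8 s = 13.9 m.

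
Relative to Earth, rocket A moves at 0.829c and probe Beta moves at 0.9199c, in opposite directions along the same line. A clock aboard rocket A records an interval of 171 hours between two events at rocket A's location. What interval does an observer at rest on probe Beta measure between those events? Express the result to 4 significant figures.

Transform rocket A's velocity into probe Beta's frame: (0.829 + 0.9199)/(1 + 0.829·0.9199) = 1.7489/1.7625971, so the relative speed is 0.99223c.
At |u| = 0.99223c, γ = (1 − 0.98452)^(−1/2) = 8.0374.
The clock on rocket A records proper time, so probe Beta measures Δt = γΔτ = 8.0374 × 171 = 1374 hours.

1374 hours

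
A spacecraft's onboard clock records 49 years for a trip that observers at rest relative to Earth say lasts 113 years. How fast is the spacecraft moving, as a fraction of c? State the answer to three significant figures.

0.901c

γ = Δt/Δτ = 113/49 = 2.3061.
β = √(1 − 1/γ²) = √(1 − 0.188037) = √0.811963 = 0.901.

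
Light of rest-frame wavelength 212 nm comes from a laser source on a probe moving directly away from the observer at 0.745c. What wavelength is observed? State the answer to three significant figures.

Relativistic Doppler for wavelength: λ_obs = λ_src · √((1+β)/(1−β)).
With β = 0.745: factor = √(1.745/0.255) = 2.6159.
λ_obs = 212 × 2.6159 = 555 nm.

555 nm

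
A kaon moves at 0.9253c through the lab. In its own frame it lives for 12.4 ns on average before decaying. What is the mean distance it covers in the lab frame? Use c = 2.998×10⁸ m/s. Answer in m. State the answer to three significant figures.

With β = 0.9253, γ = 1/√(1 − 0.9253²) = 1/√0.14381991 = 2.6369.
Lab-frame lifetime: Δt = γτ = 2.6369 × 12.4 ns = 32.698 ns.
Distance: d = vΔt = 0.9253 × 2.998×10⁸ m/s × 3.2698×10^-8 s = 9.07 m.

9.07 m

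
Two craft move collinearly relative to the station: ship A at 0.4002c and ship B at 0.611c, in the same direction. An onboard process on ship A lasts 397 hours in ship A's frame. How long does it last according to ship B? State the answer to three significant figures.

Speed of ship A in ship B's frame: u = (v_A − v_B)/(1 − v_A v_B/c²) = (0.4002 − 0.611)/(1 − 0.4002×0.611) = −0.2108/0.7554778 = −0.27903; |u| = 0.27903c.
At |u| = 0.27903c, γ = (1 − 0.0778577)^(−1/2) = 1.0414.
Ship A's interval is proper; time dilation gives Δt_B = γΔτ = 1.0414 × 397 hours = 413 hours.

413 hours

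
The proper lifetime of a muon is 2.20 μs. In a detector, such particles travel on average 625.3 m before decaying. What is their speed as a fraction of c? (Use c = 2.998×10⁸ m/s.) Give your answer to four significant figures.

0.6880c

d = βγcτ ⇒ βγ = d/(cτ) = 625.3 m / (659.56 m) = 0.94806.
β = (βγ)/√(1+(βγ)²) = 0.94806/√1.898818 = 0.6880.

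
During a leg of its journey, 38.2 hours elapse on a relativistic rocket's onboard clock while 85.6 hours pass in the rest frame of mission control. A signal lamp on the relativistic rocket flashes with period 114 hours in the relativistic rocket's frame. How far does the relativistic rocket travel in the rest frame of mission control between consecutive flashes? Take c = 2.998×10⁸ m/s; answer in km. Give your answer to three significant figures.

The time-dilation ratio gives γ = 85.6/38.2 = 2.24084.
β = √(1 − 1/γ²) = 0.8949. Lab-frame period = γτ = 2.24084×114 hours = 255.46 hours. Distance = βc × γτ = 0.8949 × 2.998×10⁸ m/s × 919656 s = 2.4674×10^14 m = 2.47×10^11 km.

2.47×10^11 km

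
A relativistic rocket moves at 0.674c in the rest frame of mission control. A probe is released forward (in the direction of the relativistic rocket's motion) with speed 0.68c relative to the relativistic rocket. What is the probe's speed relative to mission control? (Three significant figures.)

Relativistic velocity addition: u = (u' + v)/(1 + u'v/c²), with u' = 0.68c and v = 0.674c.
Numerator: 0.68 + 0.674 = 1.354. Denominator: 1 + (0.68)(0.674) = 1.45832.
u = 1.354/1.45832 = 0.92847, so the speed is 0.928c.

0.928c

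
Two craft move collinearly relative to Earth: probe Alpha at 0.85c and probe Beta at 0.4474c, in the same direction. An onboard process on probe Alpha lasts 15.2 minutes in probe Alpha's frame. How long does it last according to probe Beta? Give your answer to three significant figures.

Transform probe Alpha's velocity into probe Beta's frame: (0.85 − 0.4474)/(1 − 0.85·0.4474) = 0.4026/0.61971, so the relative speed is 0.64966c.
At |u| = 0.64966c, γ = (1 − 0.422058)^(−1/2) = 1.3154.
Probe Alpha's interval is proper; time dilation gives Δt_B = γΔτ = 1.3154 × 15.2 minutes = 20.0 minutes.

20.0 minutes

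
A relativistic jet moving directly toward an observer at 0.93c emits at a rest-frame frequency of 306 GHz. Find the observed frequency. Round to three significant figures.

1610 GHz

Relativistic Doppler (source moving toward): f_obs = f_src · √((1+β)/(1−β)).
With β = 0.93: factor = √(1.93/0.07) = 5.2509.
f_obs = 306 × 5.2509 = 1610 GHz.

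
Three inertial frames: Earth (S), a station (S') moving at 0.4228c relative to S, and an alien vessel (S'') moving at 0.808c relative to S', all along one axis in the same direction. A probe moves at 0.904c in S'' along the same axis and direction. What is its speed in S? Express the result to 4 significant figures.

Apply u = (u'+v)/(1+u'v) twice. Probe in the station frame: (0.904+0.808)/(1+0.904·0.808) = 1.712/1.730432 = 0.98935c.
That velocity, transformed to the rest frame of Earth: (0.98935+0.4228)/(1+0.98935·0.4228) = 1.41215/1.41829718 = 0.99567c.

0.9957c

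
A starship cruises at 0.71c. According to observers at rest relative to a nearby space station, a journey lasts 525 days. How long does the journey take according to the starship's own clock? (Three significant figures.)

370 days

β² = 0.5041, so γ = 1/√0.4959 = 1.42.
The starship's clock runs slow as seen from a nearby space station, so Δτ = Δt/γ = 525/1.42 = 370 days.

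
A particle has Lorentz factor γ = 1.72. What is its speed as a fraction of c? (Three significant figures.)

β = √(1 − 1/γ²) = √(1 − 1/2.9584) = √0.661979 = 0.814.

0.814c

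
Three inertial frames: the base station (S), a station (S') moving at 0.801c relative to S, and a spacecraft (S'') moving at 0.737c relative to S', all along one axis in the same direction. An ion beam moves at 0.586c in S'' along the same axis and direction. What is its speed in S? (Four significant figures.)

Compose velocities in two stages. Stage 1 (into S'): u₁ = (0.586+0.737)/(1+0.586×0.737) = 0.92396.
Stage 2 (into S): u = (0.92396+0.801)/(1+0.92396×0.801) = 0.9913, so the speed is 0.9913c.

0.9913c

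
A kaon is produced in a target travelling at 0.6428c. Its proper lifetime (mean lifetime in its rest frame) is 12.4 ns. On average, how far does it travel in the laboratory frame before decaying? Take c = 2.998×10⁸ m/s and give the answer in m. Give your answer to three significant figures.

Lorentz factor: γ = (1 − 0.41319184)^(−1/2) = 1.3054.
Lab-frame lifetime: Δt = γτ = 1.3054 × 12.4 ns = 16.187 ns.
Distance: d = vΔt = 0.6428 × 2.998×10⁸ m/s × 1.6187×10^-8 s = 3.12 m.

3.12 m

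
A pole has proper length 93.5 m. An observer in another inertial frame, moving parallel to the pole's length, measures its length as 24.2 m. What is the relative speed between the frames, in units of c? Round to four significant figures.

Length contraction gives γ = L₀/L = 93.5/24.2 = 3.8636.
β = √(1 − 1/γ²) = √0.933009 = 0.9659.

0.9659c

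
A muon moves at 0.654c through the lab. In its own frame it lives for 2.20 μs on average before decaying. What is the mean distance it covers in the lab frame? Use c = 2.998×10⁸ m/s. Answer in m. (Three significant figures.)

β² = 0.427716, so γ = 1/√0.572284 = 1.3219.
Lab-frame lifetime: Δt = γτ = 1.3219 × 2.20 μs = 2.9082 μs.
Distance: d = vΔt = 0.654 × 2.998×10⁸ m/s × 2.9082×10^-6 s = 570 m.

570 m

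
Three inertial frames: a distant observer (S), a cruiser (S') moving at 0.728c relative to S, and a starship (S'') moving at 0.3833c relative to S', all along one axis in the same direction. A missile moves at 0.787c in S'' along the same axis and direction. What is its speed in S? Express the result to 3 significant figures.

Compose velocities in two stages. Stage 1 (into S'): u₁ = (0.787+0.3833)/(1+0.787×0.3833) = 0.89908.
Stage 2 (into S): u = (0.89908+0.728)/(1+0.89908×0.728) = 0.98341, so the speed is 0.983c.

0.983c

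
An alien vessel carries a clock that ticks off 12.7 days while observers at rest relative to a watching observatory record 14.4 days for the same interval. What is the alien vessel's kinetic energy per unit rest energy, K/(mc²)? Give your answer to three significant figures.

The time-dilation ratio gives γ = 14.4/12.7 = 1.13386.
K/(mc²) = γ − 1 = 1.13386 − 1 = 0.134.

0.134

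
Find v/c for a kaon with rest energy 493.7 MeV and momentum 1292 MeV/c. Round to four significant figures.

pc/(mc²) = 1292/493.7 = 2.617 = βγ = β/√(1−β²).
So β² = x²/(1 + x²) with x = 2.617: x² = 6.84869, β² = 6.84869/7.84869 = 0.87259, β = 0.9341.

0.9341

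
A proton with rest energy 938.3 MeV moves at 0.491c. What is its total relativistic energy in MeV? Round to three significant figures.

β² = 0.241081, so γ = 1/√0.758919 = 1.1479.
Total energy: E = γmc² = 1.1479 × 938.3 MeV = 1080 MeV.

1080 MeV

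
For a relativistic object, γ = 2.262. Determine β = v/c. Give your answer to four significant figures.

β = √(1 − 1/γ²) = √(1 − 1/5.116644) = √0.804559 = 0.8970.

0.8970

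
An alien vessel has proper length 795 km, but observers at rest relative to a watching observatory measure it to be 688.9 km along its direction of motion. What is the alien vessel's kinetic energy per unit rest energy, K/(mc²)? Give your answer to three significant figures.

0.154

Length contraction gives γ = L₀/L = 795/688.9 = 1.15401.
K/(mc²) = γ − 1 = 1.15401 − 1 = 0.154.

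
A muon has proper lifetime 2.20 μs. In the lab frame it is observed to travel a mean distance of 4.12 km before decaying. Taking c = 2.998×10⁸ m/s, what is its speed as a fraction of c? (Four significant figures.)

0.9874c

Lab distance = (lab lifetime)·v = γτ·βc, so βγ = d/(cτ) = 4120/(2.998×10⁸ × 2.200×10^-6) = 6.2466.
With βγ = 6.2466: γ² = 1 + (βγ)² = 40.02, and β = (βγ)/γ = 6.2466/6.32614 = 0.9874.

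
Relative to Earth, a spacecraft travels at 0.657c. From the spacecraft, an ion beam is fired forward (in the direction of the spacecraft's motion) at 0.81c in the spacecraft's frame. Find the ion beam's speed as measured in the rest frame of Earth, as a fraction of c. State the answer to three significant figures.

In units of c, u = (u' + v)/(1 + u'v) with u' = 0.81 and v = 0.657.
Numerator: 0.81 + 0.657 = 1.467. Denominator: 1 + (0.81)(0.657) = 1.53217.
u = 1.467/1.53217 = 0.95747, so the speed is 0.957c.

0.957c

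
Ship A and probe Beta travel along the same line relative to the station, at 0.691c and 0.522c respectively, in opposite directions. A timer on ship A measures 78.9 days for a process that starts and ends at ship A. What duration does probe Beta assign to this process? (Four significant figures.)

Transform ship A's velocity into probe Beta's frame: (0.691 + 0.522)/(1 + 0.691·0.522) = 1.213/1.360702, so the relative speed is 0.89145c.
γ for this relative speed: γ = 1/√(1 − 0.794683) = 2.2069.
The clock on ship A records proper time, so probe Beta measures Δt = γΔτ = 2.2069 × 78.9 = 174.1 days.

174.1 days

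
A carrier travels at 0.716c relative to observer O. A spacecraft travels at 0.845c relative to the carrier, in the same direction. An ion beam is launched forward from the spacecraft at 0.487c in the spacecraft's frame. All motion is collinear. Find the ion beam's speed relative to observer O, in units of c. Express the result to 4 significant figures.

0.9905c

First combine the ion beam and spacecraft (S''→S'): u₁ = (0.487 + 0.845)/(1 + 0.487×0.845) = 1.332/1.411515 = 0.94367.
Then combine with the carrier (S'→S): u = (0.94367 + 0.716)/(1 + 0.94367×0.716) = 1.65967/1.67566772 = 0.99045.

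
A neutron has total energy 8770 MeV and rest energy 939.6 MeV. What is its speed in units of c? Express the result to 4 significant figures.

Total energy E = γmc² gives γ = 8770/939.6 = 9.3338.
Hence β = √(1 − 1/γ²) = √(1 − 0.0114784) = √0.9885216 = 0.9942.

0.9942c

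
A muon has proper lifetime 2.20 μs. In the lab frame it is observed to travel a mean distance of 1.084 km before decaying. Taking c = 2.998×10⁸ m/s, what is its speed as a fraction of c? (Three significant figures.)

0.854c

d = βγcτ ⇒ βγ = d/(cτ) = 1084 m / (659.56 m) = 1.6435.
β = (βγ)/√(1+(βγ)²) = 1.6435/√3.70109 = 0.854.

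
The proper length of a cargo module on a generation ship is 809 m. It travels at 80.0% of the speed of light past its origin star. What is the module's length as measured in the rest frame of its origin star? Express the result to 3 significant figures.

485 m

γ = 1/√(1 − β²) = 1/√(1 − 0.64) = 1/√0.36 = 1/0.6 = 1.6667.
Length contraction: L = L₀/γ = 809/1.6667 = 485 m.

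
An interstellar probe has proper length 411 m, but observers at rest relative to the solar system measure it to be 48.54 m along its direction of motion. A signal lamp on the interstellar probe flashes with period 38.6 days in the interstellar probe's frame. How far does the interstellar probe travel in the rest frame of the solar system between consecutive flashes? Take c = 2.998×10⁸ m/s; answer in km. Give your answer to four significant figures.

8.407×10^12 km

From L = L₀/γ: γ = 411/48.54 = 8.46724.
β = √(1 − 1/γ²) = 0.993. Lab-frame period = γτ = 8.46724×38.6 days = 326.84 days. Distance = βc × γτ = 0.993 × 2.998×10⁸ m/s × 28238976 s = 8.4068×10^15 m = 8.407×10^12 km.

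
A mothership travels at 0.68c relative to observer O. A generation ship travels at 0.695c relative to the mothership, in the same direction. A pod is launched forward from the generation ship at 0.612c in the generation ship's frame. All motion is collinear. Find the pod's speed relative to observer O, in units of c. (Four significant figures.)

Compose velocities in two stages. Stage 1 (into S'): u₁ = (0.612+0.695)/(1+0.612×0.695) = 0.91697.
Stage 2 (into S): u = (0.91697+0.68)/(1+0.91697×0.68) = 0.98363, so the speed is 0.9836c.

0.9836c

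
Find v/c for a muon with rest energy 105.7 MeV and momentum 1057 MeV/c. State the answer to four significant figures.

βγ = pc/(mc²) = 1057/105.7 = 10.
Since γ² = 1 + (βγ)² = 101, γ = √101 = 10.0499, and β = (βγ)/γ = 10/10.0499 = 0.9950.

0.9950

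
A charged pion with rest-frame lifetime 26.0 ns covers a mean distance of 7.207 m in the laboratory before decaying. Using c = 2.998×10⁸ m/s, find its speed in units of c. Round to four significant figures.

0.6789c

Lab distance = (lab lifetime)·v = γτ·βc, so βγ = d/(cτ) = 7.207/(2.998×10⁸ × 2.600×10^-8) = 0.92459.
With βγ = 0.92459: γ² = 1 + (βγ)² = 1.854867, and β = (βγ)/γ = 0.92459/1.36194 = 0.6789.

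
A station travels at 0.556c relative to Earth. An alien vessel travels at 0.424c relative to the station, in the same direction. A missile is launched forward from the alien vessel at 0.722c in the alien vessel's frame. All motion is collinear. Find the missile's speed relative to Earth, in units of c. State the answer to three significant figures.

Compose velocities in two stages. Stage 1 (into S'): u₁ = (0.722+0.424)/(1+0.722×0.424) = 0.8774.
Stage 2 (into S): u = (0.8774+0.556)/(1+0.8774×0.556) = 0.96341, so the speed is 0.963c.

0.963c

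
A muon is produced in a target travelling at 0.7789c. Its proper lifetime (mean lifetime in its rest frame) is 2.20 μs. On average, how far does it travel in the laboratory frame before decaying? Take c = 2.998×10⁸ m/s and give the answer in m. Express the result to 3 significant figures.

Lorentz factor: γ = (1 − 0.60668521)^(−1/2) = 1.5945.
Lab-frame lifetime: Δt = γτ = 1.5945 × 2.20 μs = 3.5079 μs.
Distance: d = vΔt = 0.7789 × 2.998×10⁸ m/s × 3.5079×10^-6 s = 819 m.

819 m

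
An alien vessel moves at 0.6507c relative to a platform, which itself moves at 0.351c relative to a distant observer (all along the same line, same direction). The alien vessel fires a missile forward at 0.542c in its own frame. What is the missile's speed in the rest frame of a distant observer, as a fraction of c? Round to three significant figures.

Apply u = (u'+v)/(1+u'v) twice. Missile in the platform frame: (0.542+0.6507)/(1+0.542·0.6507) = 1.1927/1.3526794 = 0.88173c.
That velocity, transformed to the rest frame of a distant observer: (0.88173+0.351)/(1+0.88173·0.351) = 1.23273/1.30948723 = 0.94138c.

0.941c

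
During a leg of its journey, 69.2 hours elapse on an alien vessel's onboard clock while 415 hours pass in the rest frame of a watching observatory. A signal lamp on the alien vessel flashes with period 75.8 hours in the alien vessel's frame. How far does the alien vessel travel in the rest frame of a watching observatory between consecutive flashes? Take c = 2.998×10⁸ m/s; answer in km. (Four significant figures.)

4.838×10^11 km

The time-dilation ratio gives γ = 415/69.2 = 5.99711.
β = √(1 − 1/γ²) = 0.986. Lab-frame period = γτ = 5.99711×75.8 hours = 454.58 hours. Distance = βc × γτ = 0.986 × 2.998×10⁸ m/s × 1636488 s = 4.8375×10^14 m = 4.838×10^11 km.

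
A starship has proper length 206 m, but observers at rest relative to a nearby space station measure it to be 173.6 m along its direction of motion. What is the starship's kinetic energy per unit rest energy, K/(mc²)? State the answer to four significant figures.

From L = L₀/γ: γ = 206/173.6 = 1.18664.
Since K = (γ−1)mc², K/(mc²) = 1.18664 − 1 = 0.1866.

0.1866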